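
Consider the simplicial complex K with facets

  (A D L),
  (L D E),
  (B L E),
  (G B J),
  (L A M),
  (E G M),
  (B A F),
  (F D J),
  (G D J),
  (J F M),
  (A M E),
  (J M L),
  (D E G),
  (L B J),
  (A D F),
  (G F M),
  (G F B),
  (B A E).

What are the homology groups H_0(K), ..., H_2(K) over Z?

K has 9 vertices, 27 edges, 18 triangles.
rank ∂_0 = 0, rank ∂_1 = 8 ⇒ b_0 = 9 − 0 − 8 = 1; all invariant factors of ∂_1 are 1 so no torsion. So H_0 = Z.
rank ∂_1 = 8, rank ∂_2 = 18 ⇒ b_1 = 27 − 8 − 18 = 1; ∂_2 has invariant factor(s) [2] giving torsion. So H_1 = Z ⊕ Z/2.
rank ∂_2 = 18, rank ∂_3 = 0 ⇒ b_2 = 18 − 18 − 0 = 0. So H_2 = 0.

H_0 = Z,  H_1 = Z ⊕ Z/2,  H_2 = 0.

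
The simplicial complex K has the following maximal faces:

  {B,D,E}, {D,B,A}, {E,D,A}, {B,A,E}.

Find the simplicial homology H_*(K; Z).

We work with the vertex ordering A < B < D < E. The simplices of K, each written with vertices in increasing order, are:

  0-simplices (4): A, B, D, E
  1-simplices (6): AB, AD, AE, BD, BE, DE
  2-simplices (4): ABD, ABE, ADE, BDE

giving chain groups C_0 ≅ Z^4, C_1 ≅ Z^6, C_2 ≅ Z^4.

The boundary map ∂_1: C_1 → C_0 is given by ∂[p,q] = [q] − [p]. For instance
  ∂AE = E − A.
This gives a 4×6 integer matrix of rank 3; reducing to Smith normal form yields diagonal entries (1,1,1).

The boundary map ∂_2: C_2 → C_1 acts by ∂[p,q,r] = [q,r] − [p,r] + [p,q]. For instance
  ∂ADE = DE − AE + AD,
  ∂BDE = DE − BE + BD.
As a 6×4 matrix over Z this has rank 3, with invariant factors (1,1,1).

From H_k ≅ ker(∂_k) / im(∂_{k+1}) we obtain:

  H_0: rank C_0 − rank ∂_1 = 4 − 3 = 1, and the invariant factors of ∂_1 are all 1, so H_0 ≅ Z.
  H_1: rank ker ∂_1 − rank ∂_2 = (6 − 3) − 3 = 0, and the invariant factors of ∂_2 are all 1, so H_1 ≅ 0.
  H_2: rank ker ∂_2 − rank ∂_3 = (4 − 3) − 0 = 1, and there is no ∂_3, so H_2 ≅ Z.

H_0 ≅ Z,  H_1 = 0,  H_2 ≅ Z.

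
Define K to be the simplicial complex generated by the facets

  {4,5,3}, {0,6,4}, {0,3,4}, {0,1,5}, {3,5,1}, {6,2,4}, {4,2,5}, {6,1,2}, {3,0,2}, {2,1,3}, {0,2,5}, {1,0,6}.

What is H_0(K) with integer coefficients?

H_0 ≅ Z.

Fix the vertex order 0 < 1 < 2 < 3 < 4 < 5 < 6 and write every simplex with vertices in increasing order. Then dim K = 2 and the simplices of K are:

  0-simplices (7): [0], [1], [2], [3], [4], [5], [6]
  1-simplices (18): [0,1], [0,2], [0,3], [0,4], [0,5], [0,6], [1,2], [1,3], [1,5], [1,6], [2,3], [2,4], [2,5], [2,6], [3,4], [3,5], [4,5], [4,6]
  2-simplices (12): [0,1,5], [0,1,6], [0,2,3], [0,2,5], [0,3,4], [0,4,6], [1,2,3], [1,2,6], [1,3,5], [2,4,5], [2,4,6], [3,4,5]

Hence C_0 ≅ Z^7, C_1 ≅ Z^18, C_2 ≅ Z^12.

The boundary map ∂_1: C_1 → C_0 maps an edge to its endpoints' difference, ∂[p,q] = q − p.
The resulting 7×18 matrix has rank 6, and its Smith normal form has invariant factors (1,1,1,1,1,1).

The boundary map ∂_2: C_2 → C_1 sends each 2-simplex [p,q,r] to [q,r] − [p,r] + [p,q]. For instance
  ∂[2,4,5] = [4,5] − [2,5] + [2,4],
  ∂[0,2,3] = [2,3] − [0,3] + [0,2].
This gives a 18×12 integer matrix of rank 12; reducing to Smith normal form yields diagonal entries (1,1,1,1,1,1,1,1,1,1,1,2).

Now H_k = ker ∂_k / im ∂_{k+1}, so:

  H_0: rank C_0 − rank ∂_1 = 7 − 6 = 1, and the invariant factors of ∂_1 are all 1, so H_0 = Z.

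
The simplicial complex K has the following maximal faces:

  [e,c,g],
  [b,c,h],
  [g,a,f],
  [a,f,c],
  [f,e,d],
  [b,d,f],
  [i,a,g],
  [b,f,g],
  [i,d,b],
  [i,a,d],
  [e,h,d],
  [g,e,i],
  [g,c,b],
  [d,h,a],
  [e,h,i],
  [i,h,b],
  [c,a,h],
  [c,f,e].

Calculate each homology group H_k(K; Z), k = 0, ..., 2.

H_0 ≅ Z,  H_1 ≅ Z ⊕ Z/2,  H_2 = 0.

We work with the vertex ordering a < b < c < d < e < f < g < h < i. The simplices of K, each written with vertices in increasing order, are:

  0-simplices (9): a, b, c, d, e, f, g, h, i
  1-simplices (27): ac, ad, af, ag, ah, ai, bc, bd, bf, bg, bh, bi, ce, cf, cg, ch, de, df, dh, di, ef, eg, eh, ei, fg, gi, hi
  2-simplices (18): acf, ach, adh, adi, afg, agi, bcg, bch, bdf, bdi, bfg, bhi, cef, ceg, def, deh, egi, ehi

so the chain groups are C_0 ≅ Z^9, C_1 ≅ Z^27, C_2 ≅ Z^18.

The boundary map ∂_1: C_1 → C_0 maps an edge to its endpoints' difference, ∂[p,q] = q − p.
The 9×27 boundary matrix has rank 8 and Smith normal form diag(1,1,1,1,1,1,1,1).

Boundary ∂_2: C_2 → C_1 maps a triangle to the signed sum of its edges. For instance
  ∂bfg = fg − bg + bf,
  ∂egi = gi − ei + eg.
The 27×18 boundary matrix has rank 18 and Smith normal form diag(1,1,1,1,1,1,1,1,1,1,1,1,1,1,1,1,1,2).

Now H_k = ker ∂_k / im ∂_{k+1}, so:

  H_0: rank C_0 − rank ∂_1 = 9 − 8 = 1, and the invariant factors of ∂_1 are all 1, so H_0 = Z.
  H_1: rank ker ∂_1 − rank ∂_2 = (27 − 8) − 18 = 1, and ∂_2 has invariant factor 2 > 1, so H_1 = Z ⊕ Z/2.
  H_2: rank ker ∂_2 − rank ∂_3 = (18 − 18) − 0 = 0, and there is no ∂_3, so H_2 = 0.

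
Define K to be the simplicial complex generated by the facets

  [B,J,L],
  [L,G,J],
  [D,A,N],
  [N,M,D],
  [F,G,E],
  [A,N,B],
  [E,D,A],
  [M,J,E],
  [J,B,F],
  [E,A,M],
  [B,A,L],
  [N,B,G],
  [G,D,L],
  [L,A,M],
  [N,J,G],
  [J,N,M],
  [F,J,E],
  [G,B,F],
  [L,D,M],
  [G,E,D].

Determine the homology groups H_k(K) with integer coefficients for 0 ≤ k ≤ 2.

H_0 = Z,  H_1 = Z × Z/2,  H_2 = 0.

We work with the vertex ordering A < B < D < E < F < G < J < L < M < N. The simplices of K, each written with vertices in increasing order, are:

  0-simplices (10): A, B, D, E, F, G, J, L, M, N
  1-simplices (30): AB, AD, AE, AL, AM, AN, BF, BG, BJ, BL, BN, DE, DG, DL, DM, DN, EF, EG, EJ, EM, FG, FJ, GJ, GL, GN, JL, JM, JN, LM, MN
  2-simplices (20): ABL, ABN, ADE, ADN, AEM, ALM, BFG, BFJ, BGN, BJL, DEG, DGL, DLM, DMN, EFG, EFJ, EJM, GJL, GJN, JMN

so the chain groups are C_0 ≅ Z^10, C_1 ≅ Z^30, C_2 ≅ Z^20.

The boundary map ∂_1: C_1 → C_0 sends each edge [p,q] (with p < q) to q − p.
The resulting 10×30 matrix has rank 9, and its Smith normal form has invariant factors (1,1,1,1,1,1,1,1,1).

∂_2: C_2 → C_1 maps a triangle to the signed sum of its edges. For instance
  ∂BJL = JL − BL + BJ,
  ∂JMN = MN − JN + JM.
As a 30×20 matrix over Z this has rank 20, with invariant factors (1,1,1,1,1,1,1,1,1,1,1,1,1,1,1,1,1,1,1,2).

Reading off H_k = ker ∂_k / im ∂_{k+1}:

  H_0: rank C_0 − rank ∂_1 = 10 − 9 = 1, and the invariant factors of ∂_1 are all 1, so H_0 ≅ Z.
  H_1: rank ker ∂_1 − rank ∂_2 = (30 − 9) − 20 = 1, and ∂_2 has invariant factor 2 > 1, so H_1 ≅ Z × Z/2.
  H_2: rank ker ∂_2 − rank ∂_3 = (20 − 20) − 0 = 0, and there is no ∂_3, so H_2 ≅ 0.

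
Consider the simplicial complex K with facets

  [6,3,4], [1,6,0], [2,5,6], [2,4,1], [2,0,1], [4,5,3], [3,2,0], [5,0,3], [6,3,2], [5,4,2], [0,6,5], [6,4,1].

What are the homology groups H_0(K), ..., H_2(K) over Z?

Order the vertices as 0 < 1 < 2 < 3 < 4 < 5 < 6. Listing each simplex with vertices in this order, K has dimension 2 with simplices:

  0-simplices (7): [0], [1], [2], [3], [4], [5], [6]
  1-simplices (18): [0,1], [0,2], [0,3], [0,5], [0,6], [1,2], [1,4], [1,6], [2,3], [2,4], [2,5], [2,6], [3,4], [3,5], [3,6], [4,5], [4,6], [5,6]
  2-simplices (12): [0,1,2], [0,1,6], [0,2,3], [0,3,5], [0,5,6], [1,2,4], [1,4,6], [2,3,6], [2,4,5], [2,5,6], [3,4,5], [3,4,6]

so the chain groups are C_0 ≅ Z^7, C_1 ≅ Z^18, C_2 ≅ Z^12.

∂_1: C_1 → C_0 sends each edge [p,q] (with p < q) to q − p.
The resulting 7×18 matrix has rank 6, and its Smith normal form has invariant factors (1,1,1,1,1,1).

Boundary ∂_2: C_2 → C_1 sends each 2-simplex [p,q,r] to [q,r] − [p,r] + [p,q]. For instance
  ∂[3,4,6] = [4,6] − [3,6] + [3,4],
  ∂[0,1,2] = [1,2] − [0,2] + [0,1].
The resulting 18×12 matrix has rank 12, and its Smith normal form has invariant factors (1,1,1,1,1,1,1,1,1,1,1,2).

Reading off H_k = ker ∂_k / im ∂_{k+1}:

  H_0: rank C_0 − rank ∂_1 = 7 − 6 = 1, and the invariant factors of ∂_1 are all 1, so H_0 = Z.
  H_1: rank ker ∂_1 − rank ∂_2 = (18 − 6) − 12 = 0, and ∂_2 has invariant factor 2 > 1, so H_1 = Z_2.
  H_2: rank ker ∂_2 − rank ∂_3 = (12 − 12) − 0 = 0, and there is no ∂_3, so H_2 = 0.

As a check, the Euler characteristic is 7 − 18 + 12 = 1, which agrees with 1 − 0 + 0 = 1.
(K is a triangulation of the real projective plane RP^2.)

H_0 = Z,  H_1 = Z_2,  H_2 = 0.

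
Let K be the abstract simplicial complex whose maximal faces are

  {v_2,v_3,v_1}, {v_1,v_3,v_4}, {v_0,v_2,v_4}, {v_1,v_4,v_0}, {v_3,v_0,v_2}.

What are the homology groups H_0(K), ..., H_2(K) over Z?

We work with the vertex ordering v_0 < v_1 < v_2 < v_3 < v_4. The simplices of K, each written with vertices in increasing order, are:

  0-simplices (5): [v_0], [v_1], [v_2], [v_3], [v_4]
  1-simplices (10): [v_0,v_1], [v_0,v_2], [v_0,v_3], [v_0,v_4], [v_1,v_2], [v_1,v_3], [v_1,v_4], [v_2,v_3], [v_2,v_4], [v_3,v_4]
  2-simplices (5): [v_0,v_1,v_4], [v_0,v_2,v_3], [v_0,v_2,v_4], [v_1,v_2,v_3], [v_1,v_3,v_4]

so the chain groups are C_0 ≅ Z^5, C_1 ≅ Z^10, C_2 ≅ Z^5.

Boundary ∂_1: C_1 → C_0 maps an edge to its endpoints' difference, ∂[p,q] = q − p. For instance
  ∂[v_1,v_4] = [v_4] − [v_1].
This gives a 5×10 integer matrix of rank 4; reducing to Smith normal form yields diagonal entries (1,1,1,1).

∂_2: C_2 → C_1 maps a triangle to the signed sum of its edges. For instance
  ∂[v_0,v_1,v_4] = [v_1,v_4] − [v_0,v_4] + [v_0,v_1],
  ∂[v_1,v_3,v_4] = [v_3,v_4] − [v_1,v_4] + [v_1,v_3].
This gives a 10×5 integer matrix of rank 5; reducing to Smith normal form yields diagonal entries (1,1,1,1,1).

Now H_k = ker ∂_k / im ∂_{k+1}, so:

  H_0: rank C_0 − rank ∂_1 = 5 − 4 = 1, and the invariant factors of ∂_1 are all 1, so H_0 = Z.
  H_1: rank ker ∂_1 − rank ∂_2 = (10 − 4) − 5 = 1, and the invariant factors of ∂_2 are all 1, so H_1 = Z.
  H_2: rank ker ∂_2 − rank ∂_3 = (5 − 5) − 0 = 0, and there is no ∂_3, so H_2 = 0.

As a check, the Euler characteristic is 5 − 10 + 5 = 0, which agrees with 1 − 1 + 0 = 0.

H_0 ≅ Z,  H_1 ≅ Z,  H_2 = 0.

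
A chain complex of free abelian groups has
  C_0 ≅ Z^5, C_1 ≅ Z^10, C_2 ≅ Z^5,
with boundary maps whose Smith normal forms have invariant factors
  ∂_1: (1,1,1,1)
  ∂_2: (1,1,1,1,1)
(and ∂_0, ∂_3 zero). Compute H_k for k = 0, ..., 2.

H_0 = Z,  H_1 = Z,  H_2 = 0.

H_0: b_0 = 5 − 0 − 4 = 1; torsion from ∂_1 factors > 1: none. So H_0 = Z.
H_1: b_1 = 10 − 4 − 5 = 1; torsion from ∂_2 factors > 1: none. So H_1 = Z.
H_2: b_2 = 5 − 5 − 0 = 0; torsion from ∂_3 factors > 1: none. So H_2 = 0.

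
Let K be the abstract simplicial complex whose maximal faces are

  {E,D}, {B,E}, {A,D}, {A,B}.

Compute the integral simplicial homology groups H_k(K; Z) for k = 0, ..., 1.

H_0 ≅ Z,  H_1 ≅ Z.

Order the vertices as A < B < D < E. Listing each simplex with vertices in this order, K has dimension 1 with simplices:

  0-simplices (4): A, B, D, E
  1-simplices (4): AB, AD, BE, DE

giving chain groups C_0 ≅ Z^4, C_1 ≅ Z^4.

∂_1: C_1 → C_0 sends each edge [p,q] (with p < q) to q − p.
This gives a 4×4 integer matrix of rank 3; reducing to Smith normal form yields diagonal entries (1,1,1).

Reading off H_k = ker ∂_k / im ∂_{k+1}:

  H_0: rank C_0 − rank ∂_1 = 4 − 3 = 1, and the invariant factors of ∂_1 are all 1, so H_0 ≅ Z.
  H_1: rank ker ∂_1 − rank ∂_2 = (4 − 3) − 0 = 1, and there is no ∂_2, so H_1 ≅ Z.

As a check, the Euler characteristic is 4 − 4 = 0, which agrees with 1 − 1 = 0.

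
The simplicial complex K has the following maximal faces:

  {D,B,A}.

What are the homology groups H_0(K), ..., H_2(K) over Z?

Fix the vertex order A < B < D and write every simplex with vertices in increasing order. Then dim K = 2 and the simplices of K are:

  0-simplices (3): A, B, D
  1-simplices (3): AB, AD, BD
  2-simplices (1): ABD

so the chain groups are C_0 ≅ Z^3, C_1 ≅ Z^3, C_2 ≅ Z^1.

Boundary ∂_1: C_1 → C_0 is given by ∂[p,q] = [q] − [p]. For instance
  ∂BD = D − B.
This gives a 3×3 integer matrix of rank 2; reducing to Smith normal form yields diagonal entries (1,1).

Boundary ∂_2: C_2 → C_1 acts by ∂[p,q,r] = [q,r] − [p,r] + [p,q]. For instance
  ∂ABD = BD − AD + AB.
This gives a 3×1 integer matrix of rank 1; reducing to Smith normal form yields diagonal entries (1).

Reading off H_k = ker ∂_k / im ∂_{k+1}:

  H_0: rank C_0 − rank ∂_1 = 3 − 2 = 1, and the invariant factors of ∂_1 are all 1, so H_0 ≅ Z.
  H_1: rank ker ∂_1 − rank ∂_2 = (3 − 2) − 1 = 0, and the invariant factors of ∂_2 are all 1, so H_1 ≅ 0.
  H_2: rank ker ∂_2 − rank ∂_3 = (1 − 1) − 0 = 0, and there is no ∂_3, so H_2 ≅ 0.

(K is a triangulation of the 2-simplex.)

H_0 ≅ Z,  H_1 = 0,  H_2 = 0.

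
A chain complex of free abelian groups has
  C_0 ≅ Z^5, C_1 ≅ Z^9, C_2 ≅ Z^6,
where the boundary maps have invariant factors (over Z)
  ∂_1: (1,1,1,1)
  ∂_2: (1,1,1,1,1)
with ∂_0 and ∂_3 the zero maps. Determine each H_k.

H_0: b_0 = 5 − 0 − 4 = 1; torsion from ∂_1 factors > 1: none. So H_0 ≅ Z.
H_1: b_1 = 9 − 4 − 5 = 0; torsion from ∂_2 factors > 1: none. So H_1 ≅ 0.
H_2: b_2 = 6 − 5 − 0 = 1; torsion from ∂_3 factors > 1: none. So H_2 ≅ Z.

H_0 ≅ Z,  H_1 = 0,  H_2 ≅ Z.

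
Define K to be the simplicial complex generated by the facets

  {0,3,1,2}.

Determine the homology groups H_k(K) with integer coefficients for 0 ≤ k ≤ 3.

H_0 ≅ Z,  H_1 = 0,  H_2 = 0,  H_3 = 0.

K has 4 vertices, 6 edges, 4 triangles, 1 3-simplex.
rank ∂_0 = 0, rank ∂_1 = 3 ⇒ b_0 = 4 − 0 − 3 = 1; all invariant factors of ∂_1 are 1 so no torsion. So H_0 ≅ Z.
rank ∂_1 = 3, rank ∂_2 = 3 ⇒ b_1 = 6 − 3 − 3 = 0; all invariant factors of ∂_2 are 1 so no torsion. So H_1 ≅ 0.
rank ∂_2 = 3, rank ∂_3 = 1 ⇒ b_2 = 4 − 3 − 1 = 0; all invariant factors of ∂_3 are 1 so no torsion. So H_2 ≅ 0.
rank ∂_3 = 1, rank ∂_4 = 0 ⇒ b_3 = 1 − 1 − 0 = 0. So H_3 ≅ 0.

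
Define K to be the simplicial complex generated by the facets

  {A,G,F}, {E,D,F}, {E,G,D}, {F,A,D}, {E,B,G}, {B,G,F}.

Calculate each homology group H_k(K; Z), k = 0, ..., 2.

Order the vertices as A < B < D < E < F < G. Listing each simplex with vertices in this order, K has dimension 2 with simplices:

  0-simplices (6): A, B, D, E, F, G
  1-simplices (12): AD, AF, AG, BE, BF, BG, DE, DF, DG, EF, EG, FG
  2-simplices (6): ADF, AFG, BEG, BFG, DEF, DEG

so the chain groups are C_0 ≅ Z^6, C_1 ≅ Z^12, C_2 ≅ Z^6.

Boundary ∂_1: C_1 → C_0 is given by ∂[p,q] = [q] − [p].
The resulting 6×12 matrix has rank 5, and its Smith normal form has invariant factors (1,1,1,1,1).

Boundary ∂_2: C_2 → C_1 acts by ∂[p,q,r] = [q,r] − [p,r] + [p,q]. For instance
  ∂BFG = FG − BG + BF,
  ∂AFG = FG − AG + AF.
The resulting 12×6 matrix has rank 6, and its Smith normal form has invariant factors (1,1,1,1,1,1).

Reading off H_k = ker ∂_k / im ∂_{k+1}:

  H_0: rank C_0 − rank ∂_1 = 6 − 5 = 1, and the invariant factors of ∂_1 are all 1, so H_0 ≅ Z.
  H_1: rank ker ∂_1 − rank ∂_2 = (12 − 5) − 6 = 1, and the invariant factors of ∂_2 are all 1, so H_1 ≅ Z.
  H_2: rank ker ∂_2 − rank ∂_3 = (6 − 6) − 0 = 0, and there is no ∂_3, so H_2 ≅ 0.

As a check, the Euler characteristic is 6 − 12 + 6 = 0, which agrees with 1 − 1 + 0 = 0.
(K is a triangulation of the cylinder S^1 x I.)

H_0 ≅ Z,  H_1 ≅ Z,  H_2 = 0.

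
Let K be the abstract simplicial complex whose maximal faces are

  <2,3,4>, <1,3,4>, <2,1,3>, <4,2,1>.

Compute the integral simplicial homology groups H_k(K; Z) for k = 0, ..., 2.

H_0 ≅ Z,  H_1 = 0,  H_2 ≅ Z.

We work with the vertex ordering 1 < 2 < 3 < 4. The simplices of K, each written with vertices in increasing order, are:

  0-simplices (4): [1], [2], [3], [4]
  1-simplices (6): [1,2], [1,3], [1,4], [2,3], [2,4], [3,4]
  2-simplices (4): [1,2,3], [1,2,4], [1,3,4], [2,3,4]

giving chain groups C_0 ≅ Z^4, C_1 ≅ Z^6, C_2 ≅ Z^4.

The boundary map ∂_1: C_1 → C_0 is given by ∂[p,q] = [q] − [p]. For instance
  ∂[2,3] = [3] − [2].
The resulting 4×6 matrix has rank 3, and its Smith normal form has invariant factors (1,1,1).

Boundary ∂_2: C_2 → C_1 acts by ∂[p,q,r] = [q,r] − [p,r] + [p,q]. For instance
  ∂[1,3,4] = [3,4] − [1,4] + [1,3],
  ∂[2,3,4] = [3,4] − [2,4] + [2,3].
The resulting 6×4 matrix has rank 3, and its Smith normal form has invariant factors (1,1,1).

Computing H_k = (kernel of ∂_k) / (image of ∂_{k+1}):

  H_0: rank C_0 − rank ∂_1 = 4 − 3 = 1, and the invariant factors of ∂_1 are all 1, so H_0 = Z.
  H_1: rank ker ∂_1 − rank ∂_2 = (6 − 3) − 3 = 0, and the invariant factors of ∂_2 are all 1, so H_1 = 0.
  H_2: rank ker ∂_2 − rank ∂_3 = (4 − 3) − 0 = 1, and there is no ∂_3, so H_2 = Z.

(K is a triangulation of the 2-sphere S^2.)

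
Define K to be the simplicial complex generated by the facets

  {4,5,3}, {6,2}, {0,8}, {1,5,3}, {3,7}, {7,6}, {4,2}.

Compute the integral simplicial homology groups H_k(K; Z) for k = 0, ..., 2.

Fix the vertex order 0 < 1 < 2 < 3 < 4 < 5 < 6 < 7 < 8 and write every simplex with vertices in increasing order. Then dim K = 2 and the simplices of K are:

  0-simplices (9): [0], [1], [2], [3], [4], [5], [6], [7], [8]
  1-simplices (10): [0,8], [1,3], [1,5], [2,4], [2,6], [3,4], [3,5], [3,7], [4,5], [6,7]
  2-simplices (2): [1,3,5], [3,4,5]

Hence C_0 ≅ Z^9, C_1 ≅ Z^10, C_2 ≅ Z^2.

The boundary map ∂_1: C_1 → C_0 is given by ∂[p,q] = [q] − [p].
The resulting 9×10 matrix has rank 7, and its Smith normal form has invariant factors (1,1,1,1,1,1,1).

Boundary ∂_2: C_2 → C_1 acts by ∂[p,q,r] = [q,r] − [p,r] + [p,q]. For instance
  ∂[1,3,5] = [3,5] − [1,5] + [1,3],
  ∂[3,4,5] = [4,5] − [3,5] + [3,4].
The resulting 10×2 matrix has rank 2, and its Smith normal form has invariant factors (1,1).

Reading off H_k = ker ∂_k / im ∂_{k+1}:

  H_0: rank C_0 − rank ∂_1 = 9 − 7 = 2, and the invariant factors of ∂_1 are all 1, so H_0 = Z^2.
  H_1: rank ker ∂_1 − rank ∂_2 = (10 − 7) − 2 = 1, and the invariant factors of ∂_2 are all 1, so H_1 = Z.
  H_2: rank ker ∂_2 − rank ∂_3 = (2 − 2) − 0 = 0, and there is no ∂_3, so H_2 = 0.

H_0 ≅ Z^2,  H_1 ≅ Z,  H_2 = 0.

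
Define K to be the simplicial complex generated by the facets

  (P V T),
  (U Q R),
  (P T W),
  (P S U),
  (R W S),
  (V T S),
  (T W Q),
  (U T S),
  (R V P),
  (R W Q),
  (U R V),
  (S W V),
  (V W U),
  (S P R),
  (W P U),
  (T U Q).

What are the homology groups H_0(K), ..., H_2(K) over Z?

K has 8 vertices, 24 edges, 16 triangles.
rank ∂_0 = 0, rank ∂_1 = 7 ⇒ b_0 = 8 − 0 − 7 = 1; all invariant factors of ∂_1 are 1 so no torsion. So H_0 = Z.
rank ∂_1 = 7, rank ∂_2 = 15 ⇒ b_1 = 24 − 7 − 15 = 2; all invariant factors of ∂_2 are 1 so no torsion. So H_1 = Z^2.
rank ∂_2 = 15, rank ∂_3 = 0 ⇒ b_2 = 16 − 15 − 0 = 1. So H_2 = Z.

H_0 = Z,  H_1 = Z^2,  H_2 = Z.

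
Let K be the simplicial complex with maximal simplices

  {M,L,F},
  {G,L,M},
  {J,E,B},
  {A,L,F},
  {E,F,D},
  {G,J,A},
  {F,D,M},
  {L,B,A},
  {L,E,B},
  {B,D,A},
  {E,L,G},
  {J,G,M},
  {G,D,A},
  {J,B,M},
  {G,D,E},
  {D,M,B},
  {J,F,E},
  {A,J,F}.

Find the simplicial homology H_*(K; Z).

We work with the vertex ordering A < B < D < E < F < G < J < L < M. The simplices of K, each written with vertices in increasing order, are:

  0-simplices (9): A, B, D, E, F, G, J, L, M
  1-simplices (27): AB, AD, AF, AG, AJ, AL, BD, BE, BJ, BL, BM, DE, DF, DG, DM, EF, EG, EJ, EL, FJ, FL, FM, GJ, GL, GM, JM, LM
  2-simplices (18): ABD, ABL, ADG, AFJ, AFL, AGJ, BDM, BEJ, BEL, BJM, DEF, DEG, DFM, EFJ, EGL, FLM, GJM, GLM

so the chain groups are C_0 ≅ Z^9, C_1 ≅ Z^27, C_2 ≅ Z^18.

Boundary ∂_1: C_1 → C_0 sends each edge [p,q] (with p < q) to q − p. For instance
  ∂AJ = J − A.
As a 9×27 matrix over Z this has rank 8, with invariant factors (1,1,1,1,1,1,1,1).

∂_2: C_2 → C_1 sends each 2-simplex [p,q,r] to [q,r] − [p,r] + [p,q]. For instance
  ∂GJM = JM − GM + GJ,
  ∂FLM = LM − FM + FL.
This gives a 27×18 integer matrix of rank 17; reducing to Smith normal form yields diagonal entries (1,1,1,1,1,1,1,1,1,1,1,1,1,1,1,1,1).

Now H_k = ker ∂_k / im ∂_{k+1}, so:

  H_0: rank C_0 − rank ∂_1 = 9 − 8 = 1, and the invariant factors of ∂_1 are all 1, so H_0 ≅ Z.
  H_1: rank ker ∂_1 − rank ∂_2 = (27 − 8) − 17 = 2, and the invariant factors of ∂_2 are all 1, so H_1 ≅ Z^2.
  H_2: rank ker ∂_2 − rank ∂_3 = (18 − 17) − 0 = 1, and there is no ∂_3, so H_2 ≅ Z.

As a check, the Euler characteristic is 9 − 27 + 18 = 0, which agrees with 1 − 2 + 1 = 0.

H_0 = Z,  H_1 = Z^2,  H_2 = Z.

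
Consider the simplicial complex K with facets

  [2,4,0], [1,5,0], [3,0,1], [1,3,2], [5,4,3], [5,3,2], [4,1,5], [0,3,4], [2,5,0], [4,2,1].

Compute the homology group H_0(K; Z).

Order the vertices as 0 < 1 < 2 < 3 < 4 < 5. Listing each simplex with vertices in this order, K has dimension 2 with simplices:

  0-simplices (6): [0], [1], [2], [3], [4], [5]
  1-simplices (15): [0,1], [0,2], [0,3], [0,4], [0,5], [1,2], [1,3], [1,4], [1,5], [2,3], [2,4], [2,5], [3,4], [3,5], [4,5]
  2-simplices (10): [0,1,3], [0,1,5], [0,2,4], [0,2,5], [0,3,4], [1,2,3], [1,2,4], [1,4,5], [2,3,5], [3,4,5]

giving chain groups C_0 ≅ Z^6, C_1 ≅ Z^15, C_2 ≅ Z^10.

Boundary ∂_1: C_1 → C_0 is given by ∂[p,q] = [q] − [p]. For instance
  ∂[4,5] = [5] − [4].
As a 6×15 matrix over Z this has rank 5, with invariant factors (1,1,1,1,1).

Boundary ∂_2: C_2 → C_1 sends each 2-simplex [p,q,r] to [q,r] − [p,r] + [p,q]. For instance
  ∂[0,2,5] = [2,5] − [0,5] + [0,2],
  ∂[1,4,5] = [4,5] − [1,5] + [1,4].
This gives a 15×10 integer matrix of rank 10; reducing to Smith normal form yields diagonal entries (1,1,1,1,1,1,1,1,1,2).

Reading off H_k = ker ∂_k / im ∂_{k+1}:

  H_0: rank C_0 − rank ∂_1 = 6 − 5 = 1, and the invariant factors of ∂_1 are all 1, so H_0 = Z.

H_0 ≅ Z.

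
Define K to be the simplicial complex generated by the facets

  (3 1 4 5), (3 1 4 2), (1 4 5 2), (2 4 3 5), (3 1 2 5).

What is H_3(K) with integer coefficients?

H_3 = Z.

We work with the vertex ordering 1 < 2 < 3 < 4 < 5. The simplices of K, each written with vertices in increasing order, are:

  0-simplices (5): [1], [2], [3], [4], [5]
  1-simplices (10): [1,2], [1,3], [1,4], [1,5], [2,3], [2,4], [2,5], [3,4], [3,5], [4,5]
  2-simplices (10): [1,2,3], [1,2,4], [1,2,5], [1,3,4], [1,3,5], [1,4,5], [2,3,4], [2,3,5], [2,4,5], [3,4,5]
  3-simplices (5): [1,2,3,4], [1,2,3,5], [1,2,4,5], [1,3,4,5], [2,3,4,5]

so the chain groups are C_0 ≅ Z^5, C_1 ≅ Z^10, C_2 ≅ Z^10, C_3 ≅ Z^5.

The boundary map ∂_1: C_1 → C_0 maps an edge to its endpoints' difference, ∂[p,q] = q − p. For instance
  ∂[1,5] = [5] − [1].
The resulting 5×10 matrix has rank 4, and its Smith normal form has invariant factors (1,1,1,1).

∂_2: C_2 → C_1 sends each 2-simplex [p,q,r] to [q,r] − [p,r] + [p,q]. For instance
  ∂[3,4,5] = [4,5] − [3,5] + [3,4],
  ∂[1,4,5] = [4,5] − [1,5] + [1,4].
The resulting 10×10 matrix has rank 6, and its Smith normal form has invariant factors (1,1,1,1,1,1).

Boundary ∂_3: C_3 → C_2 sends each 3-simplex σ to the alternating sum Σ_i (−1)^i (σ with its i-th vertex removed). For instance
  ∂[1,2,3,4] = [2,3,4] − [1,3,4] + [1,2,4] − [1,2,3],
  ∂[2,3,4,5] = [3,4,5] − [2,4,5] + [2,3,5] − [2,3,4].
This gives a 10×5 integer matrix of rank 4; reducing to Smith normal form yields diagonal entries (1,1,1,1).

Computing H_k = (kernel of ∂_k) / (image of ∂_{k+1}):

  H_3: rank ker ∂_3 − rank ∂_4 = (5 − 4) − 0 = 1, and there is no ∂_4, so H_3 = Z.

(K is a triangulation of the 3-sphere S^3.)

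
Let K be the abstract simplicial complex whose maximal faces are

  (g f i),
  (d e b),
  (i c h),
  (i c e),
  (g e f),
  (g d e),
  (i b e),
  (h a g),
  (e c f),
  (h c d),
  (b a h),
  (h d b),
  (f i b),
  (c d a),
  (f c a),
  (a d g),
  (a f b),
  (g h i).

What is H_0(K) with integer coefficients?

H_0 = Z.

Order the vertices as a < b < c < d < e < f < g < h < i. Listing each simplex with vertices in this order, K has dimension 2 with simplices:

  0-simplices (9): a, b, c, d, e, f, g, h, i
  1-simplices (27): ab, ac, ad, af, ag, ah, bd, be, bf, bh, bi, cd, ce, cf, ch, ci, de, dg, dh, ef, eg, ei, fg, fi, gh, gi, hi
  2-simplices (18): abf, abh, acd, acf, adg, agh, bde, bdh, bei, bfi, cdh, cef, cei, chi, deg, efg, fgi, ghi

so the chain groups are C_0 ≅ Z^9, C_1 ≅ Z^27, C_2 ≅ Z^18.

Boundary ∂_1: C_1 → C_0 sends each edge [p,q] (with p < q) to q − p. For instance
  ∂gi = i − g.
This gives a 9×27 integer matrix of rank 8; reducing to Smith normal form yields diagonal entries (1,1,1,1,1,1,1,1).

The boundary map ∂_2: C_2 → C_1 maps a triangle to the signed sum of its edges. For instance
  ∂ghi = hi − gi + gh,
  ∂adg = dg − ag + ad.
The resulting 27×18 matrix has rank 18, and its Smith normal form has invariant factors (1,1,1,1,1,1,1,1,1,1,1,1,1,1,1,1,1,2).

Computing H_k = (kernel of ∂_k) / (image of ∂_{k+1}):

  H_0: rank C_0 − rank ∂_1 = 9 − 8 = 1, and the invariant factors of ∂_1 are all 1, so H_0 = Z.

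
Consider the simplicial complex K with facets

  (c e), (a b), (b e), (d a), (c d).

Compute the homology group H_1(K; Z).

H_1 = Z.

Fix the vertex order a < b < c < d < e and write every simplex with vertices in increasing order. Then dim K = 1 and the simplices of K are:

  0-simplices (5): a, b, c, d, e
  1-simplices (5): ab, ad, be, cd, ce

giving chain groups C_0 ≅ Z^5, C_1 ≅ Z^5.

Boundary ∂_1: C_1 → C_0 is given by ∂[p,q] = [q] − [p]. For instance
  ∂ce = e − c.
The resulting 5×5 matrix has rank 4, and its Smith normal form has invariant factors (1,1,1,1).

From H_k ≅ ker(∂_k) / im(∂_{k+1}) we obtain:

  H_1: rank ker ∂_1 − rank ∂_2 = (5 − 4) − 0 = 1, and there is no ∂_2, so H_1 ≅ Z.

(K is a triangulation of the circle S^1.)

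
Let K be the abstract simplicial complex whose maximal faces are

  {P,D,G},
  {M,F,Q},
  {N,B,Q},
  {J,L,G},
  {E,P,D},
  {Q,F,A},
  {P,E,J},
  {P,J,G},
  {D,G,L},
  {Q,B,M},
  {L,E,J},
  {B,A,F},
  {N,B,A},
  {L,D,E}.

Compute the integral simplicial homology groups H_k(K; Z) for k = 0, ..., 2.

Take the total order A < B < D < E < F < G < J < L < M < N < P < Q on the vertex set. Then K (dimension 2) consists of the simplices:

  0-simplices (12): A, B, D, E, F, G, J, L, M, N, P, Q
  1-simplices (24): AB, AF, AN, AQ, BF, BM, BN, BQ, DE, DG, DL, DP, EJ, EL, EP, FM, FQ, GJ, GL, GP, JL, JP, MQ, NQ
  2-simplices (14): ABF, ABN, AFQ, BMQ, BNQ, DEL, DEP, DGL, DGP, EJL, EJP, FMQ, GJL, GJP

giving chain groups C_0 ≅ Z^12, C_1 ≅ Z^24, C_2 ≅ Z^14.

∂_1: C_1 → C_0 sends each edge [p,q] (with p < q) to q − p. For instance
  ∂AF = F − A.
This gives a 12×24 integer matrix of rank 10; reducing to Smith normal form yields diagonal entries (1,1,1,1,1,1,1,1,1,1).

Boundary ∂_2: C_2 → C_1 maps a triangle to the signed sum of its edges. For instance
  ∂DGP = GP − DP + DG,
  ∂DGL = GL − DL + DG.
This gives a 24×14 integer matrix of rank 13; reducing to Smith normal form yields diagonal entries (1,1,1,1,1,1,1,1,1,1,1,1,1).

From H_k ≅ ker(∂_k) / im(∂_{k+1}) we obtain:

  H_0: rank C_0 − rank ∂_1 = 12 − 10 = 2, and the invariant factors of ∂_1 are all 1, so H_0 = Z^2.
  H_1: rank ker ∂_1 − rank ∂_2 = (24 − 10) − 13 = 1, and the invariant factors of ∂_2 are all 1, so H_1 = Z.
  H_2: rank ker ∂_2 − rank ∂_3 = (14 − 13) − 0 = 1, and there is no ∂_3, so H_2 = Z.

H_0 ≅ Z^2,  H_1 ≅ Z,  H_2 ≅ Z.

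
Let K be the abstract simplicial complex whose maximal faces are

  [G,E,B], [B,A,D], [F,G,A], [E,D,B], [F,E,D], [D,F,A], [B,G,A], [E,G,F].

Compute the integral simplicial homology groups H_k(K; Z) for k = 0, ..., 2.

H_0 = Z,  H_1 = 0,  H_2 = Z.

Order the vertices as A < B < D < E < F < G. Listing each simplex with vertices in this order, K has dimension 2 with simplices:

  0-simplices (6): A, B, D, E, F, G
  1-simplices (12): AB, AD, AF, AG, BD, BE, BG, DE, DF, EF, EG, FG
  2-simplices (8): ABD, ABG, ADF, AFG, BDE, BEG, DEF, EFG

Hence C_0 ≅ Z^6, C_1 ≅ Z^12, C_2 ≅ Z^8.

The boundary map ∂_1: C_1 → C_0 maps an edge to its endpoints' difference, ∂[p,q] = q − p.
As a 6×12 matrix over Z this has rank 5, with invariant factors (1,1,1,1,1).

Boundary ∂_2: C_2 → C_1 maps a triangle to the signed sum of its edges. For instance
  ∂ABG = BG − AG + AB,
  ∂BEG = EG − BG + BE.
The 12×8 boundary matrix has rank 7 and Smith normal form diag(1,1,1,1,1,1,1).

Reading off H_k = ker ∂_k / im ∂_{k+1}:

  H_0: rank C_0 − rank ∂_1 = 6 − 5 = 1, and the invariant factors of ∂_1 are all 1, so H_0 ≅ Z.
  H_1: rank ker ∂_1 − rank ∂_2 = (12 − 5) − 7 = 0, and the invariant factors of ∂_2 are all 1, so H_1 ≅ 0.
  H_2: rank ker ∂_2 − rank ∂_3 = (8 − 7) − 0 = 1, and there is no ∂_3, so H_2 ≅ Z.

(K is a triangulation of the 2-sphere S^2.)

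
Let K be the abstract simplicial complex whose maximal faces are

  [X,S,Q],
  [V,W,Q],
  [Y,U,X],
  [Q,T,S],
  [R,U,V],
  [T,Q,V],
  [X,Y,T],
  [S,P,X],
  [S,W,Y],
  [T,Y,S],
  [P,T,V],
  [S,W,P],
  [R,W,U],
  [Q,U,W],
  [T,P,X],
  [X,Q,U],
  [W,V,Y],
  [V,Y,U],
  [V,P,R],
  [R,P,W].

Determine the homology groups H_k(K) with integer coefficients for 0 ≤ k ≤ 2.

We work with the vertex ordering P < Q < R < S < T < U < V < W < X < Y. The simplices of K, each written with vertices in increasing order, are:

  0-simplices (10): P, Q, R, S, T, U, V, W, X, Y
  1-simplices (30): PR, PS, PT, PV, PW, PX, QS, QT, QU, QV, QW, QX, RU, RV, RW, ST, SW, SX, SY, TV, TX, TY, UV, UW, UX, UY, VW, VY, WY, XY
  2-simplices (20): PRV, PRW, PSW, PSX, PTV, PTX, QST, QSX, QTV, QUW, QUX, QVW, RUV, RUW, STY, SWY, TXY, UVY, UXY, VWY

so the chain groups are C_0 ≅ Z^10, C_1 ≅ Z^30, C_2 ≅ Z^20.

The boundary map ∂_1: C_1 → C_0 is given by ∂[p,q] = [q] − [p]. For instance
  ∂PV = V − P.
As a 10×30 matrix over Z this has rank 9, with invariant factors (1,1,1,1,1,1,1,1,1).

Boundary ∂_2: C_2 → C_1 maps a triangle to the signed sum of its edges. For instance
  ∂QST = ST − QT + QS,
  ∂VWY = WY − VY + VW.
This gives a 30×20 integer matrix of rank 20; reducing to Smith normal form yields diagonal entries (1,1,1,1,1,1,1,1,1,1,1,1,1,1,1,1,1,1,1,2).

From H_k ≅ ker(∂_k) / im(∂_{k+1}) we obtain:

  H_0: rank C_0 − rank ∂_1 = 10 − 9 = 1, and the invariant factors of ∂_1 are all 1, so H_0 ≅ Z.
  H_1: rank ker ∂_1 − rank ∂_2 = (30 − 9) − 20 = 1, and ∂_2 has invariant factor 2 > 1, so H_1 ≅ Z × Z/2.
  H_2: rank ker ∂_2 − rank ∂_3 = (20 − 20) − 0 = 0, and there is no ∂_3, so H_2 ≅ 0.

(K is a triangulation of the Klein bottle.)

H_0 = Z,  H_1 = Z × Z/2,  H_2 = 0.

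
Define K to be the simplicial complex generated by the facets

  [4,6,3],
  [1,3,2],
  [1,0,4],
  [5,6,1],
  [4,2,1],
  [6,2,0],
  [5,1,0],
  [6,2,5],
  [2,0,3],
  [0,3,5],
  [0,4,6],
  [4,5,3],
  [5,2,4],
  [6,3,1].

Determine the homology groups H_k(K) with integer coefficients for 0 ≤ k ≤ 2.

H_0 ≅ Z,  H_1 ≅ Z^2,  H_2 ≅ Z.

We work with the vertex ordering 0 < 1 < 2 < 3 < 4 < 5 < 6. The simplices of K, each written with vertices in increasing order, are:

  0-simplices (7): [0], [1], [2], [3], [4], [5], [6]
  1-simplices (21): [0,1], [0,2], [0,3], [0,4], [0,5], [0,6], [1,2], [1,3], [1,4], [1,5], [1,6], [2,3], [2,4], [2,5], [2,6], [3,4], [3,5], [3,6], [4,5], [4,6], [5,6]
  2-simplices (14): [0,1,4], [0,1,5], [0,2,3], [0,2,6], [0,3,5], [0,4,6], [1,2,3], [1,2,4], [1,3,6], [1,5,6], [2,4,5], [2,5,6], [3,4,5], [3,4,6]

giving chain groups C_0 ≅ Z^7, C_1 ≅ Z^21, C_2 ≅ Z^14.

The boundary map ∂_1: C_1 → C_0 sends each edge [p,q] (with p < q) to q − p. For instance
  ∂[4,6] = [6] − [4].
The 7×21 boundary matrix has rank 6 and Smith normal form diag(1,1,1,1,1,1).

Boundary ∂_2: C_2 → C_1 acts by ∂[p,q,r] = [q,r] − [p,r] + [p,q]. For instance
  ∂[1,2,4] = [2,4] − [1,4] + [1,2],
  ∂[0,4,6] = [4,6] − [0,6] + [0,4].
The resulting 21×14 matrix has rank 13, and its Smith normal form has invariant factors (1,1,1,1,1,1,1,1,1,1,1,1,1).

Computing H_k = (kernel of ∂_k) / (image of ∂_{k+1}):

  H_0: rank C_0 − rank ∂_1 = 7 − 6 = 1, and the invariant factors of ∂_1 are all 1, so H_0 ≅ Z.
  H_1: rank ker ∂_1 − rank ∂_2 = (21 − 6) − 13 = 2, and the invariant factors of ∂_2 are all 1, so H_1 ≅ Z^2.
  H_2: rank ker ∂_2 − rank ∂_3 = (14 − 13) − 0 = 1, and there is no ∂_3, so H_2 ≅ Z.

As a check, the Euler characteristic is 7 − 21 + 14 = 0, which agrees with 1 − 2 + 1 = 0.
(K is a triangulation of the torus T^2.)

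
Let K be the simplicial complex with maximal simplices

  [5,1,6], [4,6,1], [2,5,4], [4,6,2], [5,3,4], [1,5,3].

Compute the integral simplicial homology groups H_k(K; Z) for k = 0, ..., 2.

Order the vertices as 1 < 2 < 3 < 4 < 5 < 6. Listing each simplex with vertices in this order, K has dimension 2 with simplices:

  0-simplices (6): [1], [2], [3], [4], [5], [6]
  1-simplices (12): [1,3], [1,4], [1,5], [1,6], [2,4], [2,5], [2,6], [3,4], [3,5], [4,5], [4,6], [5,6]
  2-simplices (6): [1,3,5], [1,4,6], [1,5,6], [2,4,5], [2,4,6], [3,4,5]

Hence C_0 ≅ Z^6, C_1 ≅ Z^12, C_2 ≅ Z^6.

∂_1: C_1 → C_0 sends each edge [p,q] (with p < q) to q − p.
As a 6×12 matrix over Z this has rank 5, with invariant factors (1,1,1,1,1).

∂_2: C_2 → C_1 maps a triangle to the signed sum of its edges. For instance
  ∂[1,4,6] = [4,6] − [1,6] + [1,4],
  ∂[2,4,5] = [4,5] − [2,5] + [2,4].
As a 12×6 matrix over Z this has rank 6, with invariant factors (1,1,1,1,1,1).

Computing H_k = (kernel of ∂_k) / (image of ∂_{k+1}):

  H_0: rank C_0 − rank ∂_1 = 6 − 5 = 1, and the invariant factors of ∂_1 are all 1, so H_0 ≅ Z.
  H_1: rank ker ∂_1 − rank ∂_2 = (12 − 5) − 6 = 1, and the invariant factors of ∂_2 are all 1, so H_1 ≅ Z.
  H_2: rank ker ∂_2 − rank ∂_3 = (6 − 6) − 0 = 0, and there is no ∂_3, so H_2 ≅ 0.

H_0 ≅ Z,  H_1 ≅ Z,  H_2 = 0.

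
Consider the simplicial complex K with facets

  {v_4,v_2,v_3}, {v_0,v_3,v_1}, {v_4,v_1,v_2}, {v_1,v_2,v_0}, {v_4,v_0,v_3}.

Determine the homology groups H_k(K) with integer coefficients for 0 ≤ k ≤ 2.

H_0 ≅ Z,  H_1 ≅ Z,  H_2 = 0.

Take the total order v_0 < v_1 < v_2 < v_3 < v_4 on the vertex set. Then K (dimension 2) consists of the simplices:

  0-simplices (5): [v_0], [v_1], [v_2], [v_3], [v_4]
  1-simplices (10): [v_0,v_1], [v_0,v_2], [v_0,v_3], [v_0,v_4], [v_1,v_2], [v_1,v_3], [v_1,v_4], [v_2,v_3], [v_2,v_4], [v_3,v_4]
  2-simplices (5): [v_0,v_1,v_2], [v_0,v_1,v_3], [v_0,v_3,v_4], [v_1,v_2,v_4], [v_2,v_3,v_4]

giving chain groups C_0 ≅ Z^5, C_1 ≅ Z^10, C_2 ≅ Z^5.

∂_1: C_1 → C_0 is given by ∂[p,q] = [q] − [p]. For instance
  ∂[v_1,v_3] = [v_3] − [v_1].
As a 5×10 matrix over Z this has rank 4, with invariant factors (1,1,1,1).

∂_2: C_2 → C_1 maps a triangle to the signed sum of its edges. For instance
  ∂[v_0,v_3,v_4] = [v_3,v_4] − [v_0,v_4] + [v_0,v_3],
  ∂[v_1,v_2,v_4] = [v_2,v_4] − [v_1,v_4] + [v_1,v_2].
This gives a 10×5 integer matrix of rank 5; reducing to Smith normal form yields diagonal entries (1,1,1,1,1).

Computing H_k = (kernel of ∂_k) / (image of ∂_{k+1}):

  H_0: rank C_0 − rank ∂_1 = 5 − 4 = 1, and the invariant factors of ∂_1 are all 1, so H_0 = Z.
  H_1: rank ker ∂_1 − rank ∂_2 = (10 − 4) − 5 = 1, and the invariant factors of ∂_2 are all 1, so H_1 = Z.
  H_2: rank ker ∂_2 − rank ∂_3 = (5 − 5) − 0 = 0, and there is no ∂_3, so H_2 = 0.

(K is a triangulation of the Möbius band.)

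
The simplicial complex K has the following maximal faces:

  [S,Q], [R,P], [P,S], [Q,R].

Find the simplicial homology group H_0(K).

H_0 = Z.

We work with the vertex ordering P < Q < R < S. The simplices of K, each written with vertices in increasing order, are:

  0-simplices (4): P, Q, R, S
  1-simplices (4): PR, PS, QR, QS

giving chain groups C_0 ≅ Z^4, C_1 ≅ Z^4.

The boundary map ∂_1: C_1 → C_0 sends each edge [p,q] (with p < q) to q − p. For instance
  ∂PR = R − P.
As a 4×4 matrix over Z this has rank 3, with invariant factors (1,1,1).

Now H_k = ker ∂_k / im ∂_{k+1}, so:

  H_0: rank C_0 − rank ∂_1 = 4 − 3 = 1, and the invariant factors of ∂_1 are all 1, so H_0 = Z.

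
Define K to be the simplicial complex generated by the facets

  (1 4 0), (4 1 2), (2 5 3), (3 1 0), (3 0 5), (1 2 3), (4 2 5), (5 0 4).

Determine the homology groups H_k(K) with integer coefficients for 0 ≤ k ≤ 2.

H_0 = Z,  H_1 = 0,  H_2 = Z.

Fix the vertex order 0 < 1 < 2 < 3 < 4 < 5 and write every simplex with vertices in increasing order. Then dim K = 2 and the simplices of K are:

  0-simplices (6): [0], [1], [2], [3], [4], [5]
  1-simplices (12): [0,1], [0,3], [0,4], [0,5], [1,2], [1,3], [1,4], [2,3], [2,4], [2,5], [3,5], [4,5]
  2-simplices (8): [0,1,3], [0,1,4], [0,3,5], [0,4,5], [1,2,3], [1,2,4], [2,3,5], [2,4,5]

Hence C_0 ≅ Z^6, C_1 ≅ Z^12, C_2 ≅ Z^8.

∂_1: C_1 → C_0 sends each edge [p,q] (with p < q) to q − p.
The 6×12 boundary matrix has rank 5 and Smith normal form diag(1,1,1,1,1).

The boundary map ∂_2: C_2 → C_1 acts by ∂[p,q,r] = [q,r] − [p,r] + [p,q]. For instance
  ∂[1,2,4] = [2,4] − [1,4] + [1,2],
  ∂[2,3,5] = [3,5] − [2,5] + [2,3].
The 12×8 boundary matrix has rank 7 and Smith normal form diag(1,1,1,1,1,1,1).

Reading off H_k = ker ∂_k / im ∂_{k+1}:

  H_0: rank C_0 − rank ∂_1 = 6 − 5 = 1, and the invariant factors of ∂_1 are all 1, so H_0 = Z.
  H_1: rank ker ∂_1 − rank ∂_2 = (12 − 5) − 7 = 0, and the invariant factors of ∂_2 are all 1, so H_1 = 0.
  H_2: rank ker ∂_2 − rank ∂_3 = (8 − 7) − 0 = 1, and there is no ∂_3, so H_2 = Z.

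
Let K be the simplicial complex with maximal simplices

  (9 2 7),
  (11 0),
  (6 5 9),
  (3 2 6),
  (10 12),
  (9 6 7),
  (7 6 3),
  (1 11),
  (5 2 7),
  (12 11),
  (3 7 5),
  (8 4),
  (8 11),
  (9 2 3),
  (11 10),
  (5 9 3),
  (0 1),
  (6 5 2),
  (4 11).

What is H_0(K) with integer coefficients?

Fix the vertex order 0 < 1 < 2 < 3 < 4 < 5 < 6 < 7 < 8 < 9 < 10 < 11 < 12 and write every simplex with vertices in increasing order. Then dim K = 2 and the simplices of K are:

  0-simplices (13): [0], [1], [2], [3], [4], [5], [6], [7], [8], [9], [10], [11], [12]
  1-simplices (24): (24 of them)
  2-simplices (10): [2,3,6], [2,3,9], [2,5,6], [2,5,7], [2,7,9], [3,5,7], [3,5,9], [3,6,7], [5,6,9], [6,7,9]

Hence C_0 ≅ Z^13, C_1 ≅ Z^24, C_2 ≅ Z^10.

∂_1: C_1 → C_0 sends each edge [p,q] (with p < q) to q − p. For instance
  ∂[4,8] = [8] − [4].
As a 13×24 matrix over Z this has rank 11, with invariant factors (1,1,1,1,1,1,1,1,1,1,1).

∂_2: C_2 → C_1 acts by ∂[p,q,r] = [q,r] − [p,r] + [p,q]. For instance
  ∂[2,3,9] = [3,9] − [2,9] + [2,3],
  ∂[2,5,7] = [5,7] − [2,7] + [2,5].
The resulting 24×10 matrix has rank 10, and its Smith normal form has invariant factors (1,1,1,1,1,1,1,1,1,2).

From H_k ≅ ker(∂_k) / im(∂_{k+1}) we obtain:

  H_0: rank C_0 − rank ∂_1 = 13 − 11 = 2, and the invariant factors of ∂_1 are all 1, so H_0 ≅ Z^2.

(K is a triangulation of the disjoint union of a wedge of 3 circles and the real projective plane RP^2.)

H_0 = Z^2.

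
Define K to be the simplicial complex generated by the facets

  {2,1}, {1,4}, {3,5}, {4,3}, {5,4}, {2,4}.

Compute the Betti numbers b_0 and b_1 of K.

K has 5 vertices, 6 edges.
rank ∂_0 = 0, rank ∂_1 = 4 ⇒ b_0 = 5 − 0 − 4 = 1; all invariant factors of ∂_1 are 1 so no torsion. So H_0 ≅ Z.
rank ∂_1 = 4, rank ∂_2 = 0 ⇒ b_1 = 6 − 4 − 0 = 2. So H_1 ≅ Z^2.

b_0 = 1, b_1 = 2.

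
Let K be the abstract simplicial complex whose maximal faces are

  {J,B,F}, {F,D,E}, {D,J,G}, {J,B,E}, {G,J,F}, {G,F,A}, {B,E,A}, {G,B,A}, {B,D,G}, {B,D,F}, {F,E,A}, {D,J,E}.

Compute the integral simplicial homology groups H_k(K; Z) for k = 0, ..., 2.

Fix the vertex order A < B < D < E < F < G < J and write every simplex with vertices in increasing order. Then dim K = 2 and the simplices of K are:

  0-simplices (7): A, B, D, E, F, G, J
  1-simplices (18): AB, AE, AF, AG, BD, BE, BF, BG, BJ, DE, DF, DG, DJ, EF, EJ, FG, FJ, GJ
  2-simplices (12): ABE, ABG, AEF, AFG, BDF, BDG, BEJ, BFJ, DEF, DEJ, DGJ, FGJ

giving chain groups C_0 ≅ Z^7, C_1 ≅ Z^18, C_2 ≅ Z^12.

The boundary map ∂_1: C_1 → C_0 sends each edge [p,q] (with p < q) to q − p.
The resulting 7×18 matrix has rank 6, and its Smith normal form has invariant factors (1,1,1,1,1,1).

∂_2: C_2 → C_1 maps a triangle to the signed sum of its edges. For instance
  ∂BEJ = EJ − BJ + BE,
  ∂AEF = EF − AF + AE.
The 18×12 boundary matrix has rank 12 and Smith normal form diag(1,1,1,1,1,1,1,1,1,1,1,2).

Computing H_k = (kernel of ∂_k) / (image of ∂_{k+1}):

  H_0: rank C_0 − rank ∂_1 = 7 − 6 = 1, and the invariant factors of ∂_1 are all 1, so H_0 ≅ Z.
  H_1: rank ker ∂_1 − rank ∂_2 = (18 − 6) − 12 = 0, and ∂_2 has invariant factor 2 > 1, so H_1 ≅ Z_2.
  H_2: rank ker ∂_2 − rank ∂_3 = (12 − 12) − 0 = 0, and there is no ∂_3, so H_2 ≅ 0.

As a check, the Euler characteristic is 7 − 18 + 12 = 1, which agrees with 1 − 0 + 0 = 1.

H_0 ≅ Z,  H_1 ≅ Z_2,  H_2 = 0.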